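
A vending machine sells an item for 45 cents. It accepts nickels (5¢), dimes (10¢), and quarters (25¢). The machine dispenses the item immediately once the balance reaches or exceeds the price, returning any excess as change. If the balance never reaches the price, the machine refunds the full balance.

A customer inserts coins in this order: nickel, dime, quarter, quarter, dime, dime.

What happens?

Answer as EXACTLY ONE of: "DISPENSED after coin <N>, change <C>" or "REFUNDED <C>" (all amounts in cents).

Price: 45¢
Coin 1 (nickel, 5¢): balance = 5¢
Coin 2 (dime, 10¢): balance = 15¢
Coin 3 (quarter, 25¢): balance = 40¢
Coin 4 (quarter, 25¢): balance = 65¢
  → balance >= price → DISPENSE, change = 65 - 45 = 20¢

Answer: DISPENSED after coin 4, change 20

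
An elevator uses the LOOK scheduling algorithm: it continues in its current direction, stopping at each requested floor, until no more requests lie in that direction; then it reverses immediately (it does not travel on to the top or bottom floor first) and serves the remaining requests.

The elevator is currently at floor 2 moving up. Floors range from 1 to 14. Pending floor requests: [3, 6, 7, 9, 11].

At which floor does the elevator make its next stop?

Current floor: 2, direction: up
Requests above: [3, 6, 7, 9, 11]
Requests below: []
Moving up and requests lie above → nearest above is min([3, 6, 7, 9, 11]) = 3

Answer: 3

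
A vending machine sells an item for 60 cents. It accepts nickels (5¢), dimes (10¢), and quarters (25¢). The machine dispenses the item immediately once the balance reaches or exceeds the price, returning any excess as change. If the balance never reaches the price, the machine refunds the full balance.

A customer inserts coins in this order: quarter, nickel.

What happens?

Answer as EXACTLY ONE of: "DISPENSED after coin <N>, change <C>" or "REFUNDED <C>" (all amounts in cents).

Price: 60¢
Coin 1 (quarter, 25¢): balance = 25¢
Coin 2 (nickel, 5¢): balance = 30¢
All coins inserted, balance 30¢ < price 60¢ → REFUND 30¢

Answer: REFUNDED 30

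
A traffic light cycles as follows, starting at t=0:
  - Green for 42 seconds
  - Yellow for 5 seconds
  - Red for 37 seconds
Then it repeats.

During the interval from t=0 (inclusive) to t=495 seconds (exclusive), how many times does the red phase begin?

Answer: 6

Derivation:
Cycle = 42+5+37 = 84s
red phase starts at t = k*84 + 47 for k=0,1,2,...
Need k*84+47 < 495 → k < 5.333
k ∈ {0, ..., 5} → 6 starts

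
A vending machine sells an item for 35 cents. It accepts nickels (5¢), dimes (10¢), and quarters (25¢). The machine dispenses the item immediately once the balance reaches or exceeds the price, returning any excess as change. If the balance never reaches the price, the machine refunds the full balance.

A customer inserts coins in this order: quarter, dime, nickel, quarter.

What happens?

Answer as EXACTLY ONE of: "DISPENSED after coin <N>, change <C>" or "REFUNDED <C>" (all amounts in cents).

Price: 35¢
Coin 1 (quarter, 25¢): balance = 25¢
Coin 2 (dime, 10¢): balance = 35¢
  → balance >= price → DISPENSE, change = 35 - 35 = 0¢

Answer: DISPENSED after coin 2, change 0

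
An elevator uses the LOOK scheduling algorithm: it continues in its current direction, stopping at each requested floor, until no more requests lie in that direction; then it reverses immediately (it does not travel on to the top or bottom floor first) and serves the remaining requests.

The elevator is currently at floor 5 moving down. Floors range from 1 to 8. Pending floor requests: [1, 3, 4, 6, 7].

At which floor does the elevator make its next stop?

Answer: 4

Derivation:
Current floor: 5, direction: down
Requests above: [6, 7]
Requests below: [1, 3, 4]
Moving down and requests lie below → nearest below is max([1, 3, 4]) = 4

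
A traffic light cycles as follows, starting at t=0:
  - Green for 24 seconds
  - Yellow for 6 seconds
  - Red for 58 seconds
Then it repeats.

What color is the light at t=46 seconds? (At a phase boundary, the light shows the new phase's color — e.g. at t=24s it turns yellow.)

Answer: red

Derivation:
Cycle length = 24 + 6 + 58 = 88s
t = 46, phase_t = 46 mod 88 = 46
46 >= 30 → RED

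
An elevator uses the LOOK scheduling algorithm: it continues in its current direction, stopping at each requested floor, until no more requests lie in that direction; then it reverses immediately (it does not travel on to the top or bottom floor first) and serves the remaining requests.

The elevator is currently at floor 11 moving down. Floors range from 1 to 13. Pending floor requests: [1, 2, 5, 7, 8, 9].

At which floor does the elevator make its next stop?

Current floor: 11, direction: down
Requests above: []
Requests below: [1, 2, 5, 7, 8, 9]
Moving down and requests lie below → nearest below is max([1, 2, 5, 7, 8, 9]) = 9

Answer: 9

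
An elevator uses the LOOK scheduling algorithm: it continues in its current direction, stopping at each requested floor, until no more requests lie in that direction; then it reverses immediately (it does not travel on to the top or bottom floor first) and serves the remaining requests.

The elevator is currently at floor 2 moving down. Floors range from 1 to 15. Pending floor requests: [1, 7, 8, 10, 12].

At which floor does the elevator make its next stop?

Current floor: 2, direction: down
Requests above: [7, 8, 10, 12]
Requests below: [1]
Moving down and requests lie below → nearest below is max([1]) = 1

Answer: 1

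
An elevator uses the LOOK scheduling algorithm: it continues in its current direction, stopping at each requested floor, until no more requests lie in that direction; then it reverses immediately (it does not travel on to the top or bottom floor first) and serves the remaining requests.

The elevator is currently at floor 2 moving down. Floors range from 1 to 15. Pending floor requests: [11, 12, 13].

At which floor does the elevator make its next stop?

Answer: 11

Derivation:
Current floor: 2, direction: down
Requests above: [11, 12, 13]
Requests below: []
Moving down but no requests below → reverse; nearest above is min([11, 12, 13]) = 11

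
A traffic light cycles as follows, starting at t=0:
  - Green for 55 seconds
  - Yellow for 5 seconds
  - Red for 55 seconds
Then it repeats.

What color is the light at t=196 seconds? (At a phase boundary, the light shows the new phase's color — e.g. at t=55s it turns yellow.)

Answer: red

Derivation:
Cycle length = 55 + 5 + 55 = 115s
t = 196, phase_t = 196 mod 115 = 81
81 >= 60 → RED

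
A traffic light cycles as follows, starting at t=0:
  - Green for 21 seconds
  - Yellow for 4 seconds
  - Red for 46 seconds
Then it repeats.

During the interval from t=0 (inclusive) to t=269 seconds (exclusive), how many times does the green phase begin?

Cycle = 21+4+46 = 71s
green phase starts at t = k*71 + 0 for k=0,1,2,...
Need k*71+0 < 269 → k < 3.789
k ∈ {0, ..., 3} → 4 starts

Answer: 4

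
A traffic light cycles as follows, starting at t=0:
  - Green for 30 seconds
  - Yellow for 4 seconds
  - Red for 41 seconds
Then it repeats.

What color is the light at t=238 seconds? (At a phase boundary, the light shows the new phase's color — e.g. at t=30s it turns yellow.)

Cycle length = 30 + 4 + 41 = 75s
t = 238, phase_t = 238 mod 75 = 13
13 < 30 (green end) → GREEN

Answer: green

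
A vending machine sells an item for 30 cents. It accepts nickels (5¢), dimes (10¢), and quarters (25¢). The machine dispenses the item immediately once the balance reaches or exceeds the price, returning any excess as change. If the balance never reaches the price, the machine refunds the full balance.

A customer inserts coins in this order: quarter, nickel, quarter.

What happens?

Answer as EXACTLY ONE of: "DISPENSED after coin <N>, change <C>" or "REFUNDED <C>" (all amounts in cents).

Price: 30¢
Coin 1 (quarter, 25¢): balance = 25¢
Coin 2 (nickel, 5¢): balance = 30¢
  → balance >= price → DISPENSE, change = 30 - 30 = 0¢

Answer: DISPENSED after coin 2, change 0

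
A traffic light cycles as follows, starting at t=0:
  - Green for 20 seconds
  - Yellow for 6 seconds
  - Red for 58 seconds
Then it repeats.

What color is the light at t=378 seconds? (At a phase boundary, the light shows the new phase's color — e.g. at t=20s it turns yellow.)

Cycle length = 20 + 6 + 58 = 84s
t = 378, phase_t = 378 mod 84 = 42
42 >= 26 → RED

Answer: red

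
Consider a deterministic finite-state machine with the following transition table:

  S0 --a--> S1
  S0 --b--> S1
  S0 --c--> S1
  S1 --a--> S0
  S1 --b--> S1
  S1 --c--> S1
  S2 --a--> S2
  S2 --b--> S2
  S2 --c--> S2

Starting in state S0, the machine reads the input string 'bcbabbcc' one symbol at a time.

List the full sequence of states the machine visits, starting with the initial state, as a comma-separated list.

Answer: S0, S1, S1, S1, S0, S1, S1, S1, S1

Derivation:
Start: S0
  read 'b': S0 --b--> S1
  read 'c': S1 --c--> S1
  read 'b': S1 --b--> S1
  read 'a': S1 --a--> S0
  read 'b': S0 --b--> S1
  read 'b': S1 --b--> S1
  read 'c': S1 --c--> S1
  read 'c': S1 --c--> S1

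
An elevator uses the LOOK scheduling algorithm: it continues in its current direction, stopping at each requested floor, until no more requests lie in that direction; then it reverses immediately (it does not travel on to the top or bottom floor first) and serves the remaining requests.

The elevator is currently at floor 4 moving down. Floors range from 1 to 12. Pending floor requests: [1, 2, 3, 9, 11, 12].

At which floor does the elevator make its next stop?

Current floor: 4, direction: down
Requests above: [9, 11, 12]
Requests below: [1, 2, 3]
Moving down and requests lie below → nearest below is max([1, 2, 3]) = 3

Answer: 3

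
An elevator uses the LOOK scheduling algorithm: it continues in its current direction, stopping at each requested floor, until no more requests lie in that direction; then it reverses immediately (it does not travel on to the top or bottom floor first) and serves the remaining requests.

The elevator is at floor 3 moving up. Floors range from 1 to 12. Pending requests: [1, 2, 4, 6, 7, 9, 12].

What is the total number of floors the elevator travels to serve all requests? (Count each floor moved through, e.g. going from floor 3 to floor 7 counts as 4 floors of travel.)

Answer: 20

Derivation:
Start at floor 3 moving up, LOOK stop order: [4, 6, 7, 9, 12, 2, 1]
  3 → 4: |4-3| = 1, total = 1
  4 → 6: |6-4| = 2, total = 3
  6 → 7: |7-6| = 1, total = 4
  7 → 9: |9-7| = 2, total = 6
  9 → 12: |12-9| = 3, total = 9
  12 → 2: |2-12| = 10, total = 19
  2 → 1: |1-2| = 1, total = 20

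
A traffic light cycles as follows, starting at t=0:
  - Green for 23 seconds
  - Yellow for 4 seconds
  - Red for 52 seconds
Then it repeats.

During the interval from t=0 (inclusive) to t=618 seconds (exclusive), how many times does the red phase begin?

Cycle = 23+4+52 = 79s
red phase starts at t = k*79 + 27 for k=0,1,2,...
Need k*79+27 < 618 → k < 7.481
k ∈ {0, ..., 7} → 8 starts

Answer: 8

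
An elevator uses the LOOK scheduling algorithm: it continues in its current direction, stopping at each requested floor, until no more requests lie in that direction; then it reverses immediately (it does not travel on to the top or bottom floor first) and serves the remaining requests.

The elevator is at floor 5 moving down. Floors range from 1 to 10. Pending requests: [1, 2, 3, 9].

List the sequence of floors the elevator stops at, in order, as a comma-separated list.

Current: 5, moving DOWN
Serve below first (descending): [3, 2, 1]
Then reverse, serve above (ascending): [9]

Answer: 3, 2, 1, 9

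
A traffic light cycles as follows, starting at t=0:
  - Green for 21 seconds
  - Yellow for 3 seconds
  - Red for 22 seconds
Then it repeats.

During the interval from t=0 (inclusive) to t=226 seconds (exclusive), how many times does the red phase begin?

Answer: 5

Derivation:
Cycle = 21+3+22 = 46s
red phase starts at t = k*46 + 24 for k=0,1,2,...
Need k*46+24 < 226 → k < 4.391
k ∈ {0, ..., 4} → 5 starts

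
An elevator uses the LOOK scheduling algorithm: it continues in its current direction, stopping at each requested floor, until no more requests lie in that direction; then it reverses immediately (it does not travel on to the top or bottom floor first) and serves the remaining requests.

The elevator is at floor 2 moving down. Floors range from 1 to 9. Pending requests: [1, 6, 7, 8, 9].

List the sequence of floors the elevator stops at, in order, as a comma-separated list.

Current: 2, moving DOWN
Serve below first (descending): [1]
Then reverse, serve above (ascending): [6, 7, 8, 9]

Answer: 1, 6, 7, 8, 9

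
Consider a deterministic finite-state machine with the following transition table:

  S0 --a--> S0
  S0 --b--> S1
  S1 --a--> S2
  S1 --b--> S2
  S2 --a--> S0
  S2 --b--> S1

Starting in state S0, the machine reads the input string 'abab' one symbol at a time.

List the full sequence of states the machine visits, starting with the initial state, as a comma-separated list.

Answer: S0, S0, S1, S2, S1

Derivation:
Start: S0
  read 'a': S0 --a--> S0
  read 'b': S0 --b--> S1
  read 'a': S1 --a--> S2
  read 'b': S2 --b--> S1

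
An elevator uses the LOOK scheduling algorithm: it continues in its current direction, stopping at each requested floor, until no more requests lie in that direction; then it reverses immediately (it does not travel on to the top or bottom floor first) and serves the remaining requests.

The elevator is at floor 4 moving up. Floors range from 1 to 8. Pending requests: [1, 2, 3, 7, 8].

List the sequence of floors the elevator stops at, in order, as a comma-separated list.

Answer: 7, 8, 3, 2, 1

Derivation:
Current: 4, moving UP
Serve above first (ascending): [7, 8]
Then reverse, serve below (descending): [3, 2, 1]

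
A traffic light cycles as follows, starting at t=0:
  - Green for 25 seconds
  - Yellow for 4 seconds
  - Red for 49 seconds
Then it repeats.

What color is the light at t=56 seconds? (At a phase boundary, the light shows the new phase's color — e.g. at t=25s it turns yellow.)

Cycle length = 25 + 4 + 49 = 78s
t = 56, phase_t = 56 mod 78 = 56
56 >= 29 → RED

Answer: red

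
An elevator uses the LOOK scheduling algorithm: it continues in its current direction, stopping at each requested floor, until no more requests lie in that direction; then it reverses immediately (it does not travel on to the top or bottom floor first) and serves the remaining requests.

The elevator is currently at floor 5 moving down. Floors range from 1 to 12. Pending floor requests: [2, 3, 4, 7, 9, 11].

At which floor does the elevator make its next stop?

Current floor: 5, direction: down
Requests above: [7, 9, 11]
Requests below: [2, 3, 4]
Moving down and requests lie below → nearest below is max([2, 3, 4]) = 4

Answer: 4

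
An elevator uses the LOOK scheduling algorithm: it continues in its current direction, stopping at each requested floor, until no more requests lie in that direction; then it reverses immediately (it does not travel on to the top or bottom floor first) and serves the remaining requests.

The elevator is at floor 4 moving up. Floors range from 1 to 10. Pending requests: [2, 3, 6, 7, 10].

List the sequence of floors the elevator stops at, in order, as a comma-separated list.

Current: 4, moving UP
Serve above first (ascending): [6, 7, 10]
Then reverse, serve below (descending): [3, 2]

Answer: 6, 7, 10, 3, 2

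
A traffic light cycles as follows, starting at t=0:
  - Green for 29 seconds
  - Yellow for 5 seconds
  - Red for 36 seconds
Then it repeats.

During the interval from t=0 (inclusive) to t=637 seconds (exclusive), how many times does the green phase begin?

Cycle = 29+5+36 = 70s
green phase starts at t = k*70 + 0 for k=0,1,2,...
Need k*70+0 < 637 → k < 9.100
k ∈ {0, ..., 9} → 10 starts

Answer: 10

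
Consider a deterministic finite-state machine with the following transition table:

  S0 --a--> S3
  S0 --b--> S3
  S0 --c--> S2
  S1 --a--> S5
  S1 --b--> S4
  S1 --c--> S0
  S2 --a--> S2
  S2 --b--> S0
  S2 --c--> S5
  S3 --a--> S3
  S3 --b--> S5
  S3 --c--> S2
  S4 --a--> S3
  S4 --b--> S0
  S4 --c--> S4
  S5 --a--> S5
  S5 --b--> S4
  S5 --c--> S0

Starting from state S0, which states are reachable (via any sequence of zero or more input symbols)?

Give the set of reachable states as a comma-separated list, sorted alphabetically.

Answer: S0, S2, S3, S4, S5

Derivation:
BFS from S0:
  visit S0: S0--a-->S3 (new), S0--b-->S3 (seen), S0--c-->S2 (new)
  visit S3: S3--a-->S3 (seen), S3--b-->S5 (new), S3--c-->S2 (seen)
  visit S2: S2--a-->S2 (seen), S2--b-->S0 (seen), S2--c-->S5 (seen)
  visit S5: S5--a-->S5 (seen), S5--b-->S4 (new), S5--c-->S0 (seen)
  visit S4: S4--a-->S3 (seen), S4--b-->S0 (seen), S4--c-->S4 (seen)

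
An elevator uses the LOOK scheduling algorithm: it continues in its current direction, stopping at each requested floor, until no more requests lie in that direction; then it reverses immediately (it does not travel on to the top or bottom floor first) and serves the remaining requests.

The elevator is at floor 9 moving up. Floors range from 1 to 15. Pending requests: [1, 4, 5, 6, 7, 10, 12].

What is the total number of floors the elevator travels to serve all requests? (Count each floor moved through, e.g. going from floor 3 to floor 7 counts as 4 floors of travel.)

Start at floor 9 moving up, LOOK stop order: [10, 12, 7, 6, 5, 4, 1]
  9 → 10: |10-9| = 1, total = 1
  10 → 12: |12-10| = 2, total = 3
  12 → 7: |7-12| = 5, total = 8
  7 → 6: |6-7| = 1, total = 9
  6 → 5: |5-6| = 1, total = 10
  5 → 4: |4-5| = 1, total = 11
  4 → 1: |1-4| = 3, total = 14

Answer: 14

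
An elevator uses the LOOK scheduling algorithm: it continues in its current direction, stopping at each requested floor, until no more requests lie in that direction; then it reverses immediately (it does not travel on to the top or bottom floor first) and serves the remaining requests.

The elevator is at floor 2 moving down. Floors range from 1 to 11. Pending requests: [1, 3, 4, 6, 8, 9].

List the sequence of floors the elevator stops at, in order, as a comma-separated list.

Current: 2, moving DOWN
Serve below first (descending): [1]
Then reverse, serve above (ascending): [3, 4, 6, 8, 9]

Answer: 1, 3, 4, 6, 8, 9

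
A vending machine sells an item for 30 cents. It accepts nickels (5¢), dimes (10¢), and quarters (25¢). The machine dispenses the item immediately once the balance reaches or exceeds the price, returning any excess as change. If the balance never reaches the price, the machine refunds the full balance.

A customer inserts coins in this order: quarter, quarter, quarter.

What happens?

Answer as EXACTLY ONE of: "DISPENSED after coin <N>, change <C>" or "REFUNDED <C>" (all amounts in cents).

Price: 30¢
Coin 1 (quarter, 25¢): balance = 25¢
Coin 2 (quarter, 25¢): balance = 50¢
  → balance >= price → DISPENSE, change = 50 - 30 = 20¢

Answer: DISPENSED after coin 2, change 20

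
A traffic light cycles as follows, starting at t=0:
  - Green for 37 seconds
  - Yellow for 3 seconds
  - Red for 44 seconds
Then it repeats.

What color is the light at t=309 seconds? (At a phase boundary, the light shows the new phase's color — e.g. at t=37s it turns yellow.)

Cycle length = 37 + 3 + 44 = 84s
t = 309, phase_t = 309 mod 84 = 57
57 >= 40 → RED

Answer: red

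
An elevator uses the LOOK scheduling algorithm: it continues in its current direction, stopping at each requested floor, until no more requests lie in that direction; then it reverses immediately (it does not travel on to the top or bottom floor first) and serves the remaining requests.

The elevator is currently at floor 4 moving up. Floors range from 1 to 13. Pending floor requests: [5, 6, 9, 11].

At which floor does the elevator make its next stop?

Current floor: 4, direction: up
Requests above: [5, 6, 9, 11]
Requests below: []
Moving up and requests lie above → nearest above is min([5, 6, 9, 11]) = 5

Answer: 5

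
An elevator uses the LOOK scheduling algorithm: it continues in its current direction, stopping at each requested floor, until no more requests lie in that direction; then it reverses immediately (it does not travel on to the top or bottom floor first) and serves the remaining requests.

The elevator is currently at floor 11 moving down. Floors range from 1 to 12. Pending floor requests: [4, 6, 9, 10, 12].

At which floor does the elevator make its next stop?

Current floor: 11, direction: down
Requests above: [12]
Requests below: [4, 6, 9, 10]
Moving down and requests lie below → nearest below is max([4, 6, 9, 10]) = 10

Answer: 10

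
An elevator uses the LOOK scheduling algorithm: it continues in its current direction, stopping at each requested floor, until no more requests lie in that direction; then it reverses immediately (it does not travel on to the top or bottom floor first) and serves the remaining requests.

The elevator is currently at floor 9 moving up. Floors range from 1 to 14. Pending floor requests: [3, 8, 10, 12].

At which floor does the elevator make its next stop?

Current floor: 9, direction: up
Requests above: [10, 12]
Requests below: [3, 8]
Moving up and requests lie above → nearest above is min([10, 12]) = 10

Answer: 10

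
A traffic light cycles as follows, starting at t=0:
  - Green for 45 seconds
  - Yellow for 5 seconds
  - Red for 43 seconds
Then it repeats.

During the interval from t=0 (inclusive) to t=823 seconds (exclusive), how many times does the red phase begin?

Cycle = 45+5+43 = 93s
red phase starts at t = k*93 + 50 for k=0,1,2,...
Need k*93+50 < 823 → k < 8.312
k ∈ {0, ..., 8} → 9 starts

Answer: 9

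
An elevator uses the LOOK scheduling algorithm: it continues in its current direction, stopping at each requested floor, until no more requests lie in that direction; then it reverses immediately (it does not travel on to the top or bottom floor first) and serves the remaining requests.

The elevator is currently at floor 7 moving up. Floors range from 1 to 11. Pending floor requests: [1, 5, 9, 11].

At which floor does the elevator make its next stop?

Current floor: 7, direction: up
Requests above: [9, 11]
Requests below: [1, 5]
Moving up and requests lie above → nearest above is min([9, 11]) = 9

Answer: 9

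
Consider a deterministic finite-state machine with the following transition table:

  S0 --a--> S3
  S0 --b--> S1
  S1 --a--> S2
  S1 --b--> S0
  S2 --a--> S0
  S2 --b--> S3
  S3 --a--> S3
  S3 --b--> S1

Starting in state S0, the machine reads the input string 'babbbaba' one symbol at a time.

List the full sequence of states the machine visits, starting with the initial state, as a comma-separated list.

Answer: S0, S1, S2, S3, S1, S0, S3, S1, S2

Derivation:
Start: S0
  read 'b': S0 --b--> S1
  read 'a': S1 --a--> S2
  read 'b': S2 --b--> S3
  read 'b': S3 --b--> S1
  read 'b': S1 --b--> S0
  read 'a': S0 --a--> S3
  read 'b': S3 --b--> S1
  read 'a': S1 --a--> S2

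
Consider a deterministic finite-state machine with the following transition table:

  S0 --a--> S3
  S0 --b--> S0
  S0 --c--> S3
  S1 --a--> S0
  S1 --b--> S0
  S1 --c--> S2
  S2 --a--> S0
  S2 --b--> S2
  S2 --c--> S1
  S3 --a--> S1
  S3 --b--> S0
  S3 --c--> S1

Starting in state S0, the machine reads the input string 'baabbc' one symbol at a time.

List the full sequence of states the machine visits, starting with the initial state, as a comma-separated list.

Answer: S0, S0, S3, S1, S0, S0, S3

Derivation:
Start: S0
  read 'b': S0 --b--> S0
  read 'a': S0 --a--> S3
  read 'a': S3 --a--> S1
  read 'b': S1 --b--> S0
  read 'b': S0 --b--> S0
  read 'c': S0 --c--> S3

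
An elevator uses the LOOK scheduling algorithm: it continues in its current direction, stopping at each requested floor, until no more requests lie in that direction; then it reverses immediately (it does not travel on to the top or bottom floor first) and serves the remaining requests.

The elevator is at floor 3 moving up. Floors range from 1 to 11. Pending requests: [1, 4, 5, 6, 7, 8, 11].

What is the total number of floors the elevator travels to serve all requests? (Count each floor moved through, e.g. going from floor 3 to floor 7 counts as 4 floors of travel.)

Start at floor 3 moving up, LOOK stop order: [4, 5, 6, 7, 8, 11, 1]
  3 → 4: |4-3| = 1, total = 1
  4 → 5: |5-4| = 1, total = 2
  5 → 6: |6-5| = 1, total = 3
  6 → 7: |7-6| = 1, total = 4
  7 → 8: |8-7| = 1, total = 5
  8 → 11: |11-8| = 3, total = 8
  11 → 1: |1-11| = 10, total = 18

Answer: 18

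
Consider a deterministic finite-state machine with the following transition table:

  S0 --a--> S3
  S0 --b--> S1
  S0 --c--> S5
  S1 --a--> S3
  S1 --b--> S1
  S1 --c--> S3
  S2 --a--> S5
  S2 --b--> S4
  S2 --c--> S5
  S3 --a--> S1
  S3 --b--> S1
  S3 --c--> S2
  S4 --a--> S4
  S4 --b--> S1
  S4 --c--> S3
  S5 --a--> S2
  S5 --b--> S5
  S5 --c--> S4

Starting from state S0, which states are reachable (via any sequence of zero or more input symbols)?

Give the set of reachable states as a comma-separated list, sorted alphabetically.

BFS from S0:
  visit S0: S0--a-->S3 (new), S0--b-->S1 (new), S0--c-->S5 (new)
  visit S3: S3--a-->S1 (seen), S3--b-->S1 (seen), S3--c-->S2 (new)
  visit S1: S1--a-->S3 (seen), S1--b-->S1 (seen), S1--c-->S3 (seen)
  visit S5: S5--a-->S2 (seen), S5--b-->S5 (seen), S5--c-->S4 (new)
  visit S2: S2--a-->S5 (seen), S2--b-->S4 (seen), S2--c-->S5 (seen)
  visit S4: S4--a-->S4 (seen), S4--b-->S1 (seen), S4--c-->S3 (seen)

Answer: S0, S1, S2, S3, S4, S5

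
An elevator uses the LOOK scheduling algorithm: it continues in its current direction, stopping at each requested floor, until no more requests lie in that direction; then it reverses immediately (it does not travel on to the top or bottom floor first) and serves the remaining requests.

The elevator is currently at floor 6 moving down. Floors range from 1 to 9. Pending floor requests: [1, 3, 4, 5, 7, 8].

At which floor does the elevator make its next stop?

Current floor: 6, direction: down
Requests above: [7, 8]
Requests below: [1, 3, 4, 5]
Moving down and requests lie below → nearest below is max([1, 3, 4, 5]) = 5

Answer: 5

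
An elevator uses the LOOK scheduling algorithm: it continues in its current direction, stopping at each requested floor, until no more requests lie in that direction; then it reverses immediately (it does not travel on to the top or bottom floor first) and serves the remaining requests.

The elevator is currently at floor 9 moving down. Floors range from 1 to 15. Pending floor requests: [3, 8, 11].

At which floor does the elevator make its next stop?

Current floor: 9, direction: down
Requests above: [11]
Requests below: [3, 8]
Moving down and requests lie below → nearest below is max([3, 8]) = 8

Answer: 8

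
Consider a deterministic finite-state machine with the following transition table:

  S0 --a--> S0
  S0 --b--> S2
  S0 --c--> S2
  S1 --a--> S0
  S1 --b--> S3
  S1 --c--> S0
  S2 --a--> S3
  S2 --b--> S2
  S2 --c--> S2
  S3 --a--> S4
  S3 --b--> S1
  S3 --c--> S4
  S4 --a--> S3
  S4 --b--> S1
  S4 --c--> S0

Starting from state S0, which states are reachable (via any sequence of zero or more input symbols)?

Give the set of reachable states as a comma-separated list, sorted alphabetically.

BFS from S0:
  visit S0: S0--a-->S0 (seen), S0--b-->S2 (new), S0--c-->S2 (seen)
  visit S2: S2--a-->S3 (new), S2--b-->S2 (seen), S2--c-->S2 (seen)
  visit S3: S3--a-->S4 (new), S3--b-->S1 (new), S3--c-->S4 (seen)
  visit S4: S4--a-->S3 (seen), S4--b-->S1 (seen), S4--c-->S0 (seen)
  visit S1: S1--a-->S0 (seen), S1--b-->S3 (seen), S1--c-->S0 (seen)

Answer: S0, S1, S2, S3, S4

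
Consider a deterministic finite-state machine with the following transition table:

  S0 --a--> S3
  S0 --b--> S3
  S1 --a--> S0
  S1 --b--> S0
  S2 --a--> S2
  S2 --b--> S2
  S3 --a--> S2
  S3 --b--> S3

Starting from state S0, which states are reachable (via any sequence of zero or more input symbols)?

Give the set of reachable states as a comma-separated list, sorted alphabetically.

Answer: S0, S2, S3

Derivation:
BFS from S0:
  visit S0: S0--a-->S3 (new), S0--b-->S3 (seen)
  visit S3: S3--a-->S2 (new), S3--b-->S3 (seen)
  visit S2: S2--a-->S2 (seen), S2--b-->S2 (seen)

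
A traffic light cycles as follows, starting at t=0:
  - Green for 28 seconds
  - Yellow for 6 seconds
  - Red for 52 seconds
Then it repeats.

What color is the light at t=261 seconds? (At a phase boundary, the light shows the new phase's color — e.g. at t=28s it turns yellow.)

Answer: green

Derivation:
Cycle length = 28 + 6 + 52 = 86s
t = 261, phase_t = 261 mod 86 = 3
3 < 28 (green end) → GREEN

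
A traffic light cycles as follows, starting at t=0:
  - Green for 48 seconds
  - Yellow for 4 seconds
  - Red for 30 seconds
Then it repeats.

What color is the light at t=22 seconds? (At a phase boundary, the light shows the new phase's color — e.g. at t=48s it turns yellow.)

Cycle length = 48 + 4 + 30 = 82s
t = 22, phase_t = 22 mod 82 = 22
22 < 48 (green end) → GREEN

Answer: green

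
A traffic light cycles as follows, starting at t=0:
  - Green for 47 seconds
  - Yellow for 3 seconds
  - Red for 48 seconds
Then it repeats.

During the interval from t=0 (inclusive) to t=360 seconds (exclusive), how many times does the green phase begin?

Cycle = 47+3+48 = 98s
green phase starts at t = k*98 + 0 for k=0,1,2,...
Need k*98+0 < 360 → k < 3.673
k ∈ {0, ..., 3} → 4 starts

Answer: 4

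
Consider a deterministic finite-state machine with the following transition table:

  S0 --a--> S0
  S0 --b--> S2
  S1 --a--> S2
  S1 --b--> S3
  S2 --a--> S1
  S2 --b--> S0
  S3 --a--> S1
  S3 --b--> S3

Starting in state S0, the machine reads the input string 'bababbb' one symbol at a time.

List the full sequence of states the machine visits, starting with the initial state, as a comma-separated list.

Answer: S0, S2, S1, S3, S1, S3, S3, S3

Derivation:
Start: S0
  read 'b': S0 --b--> S2
  read 'a': S2 --a--> S1
  read 'b': S1 --b--> S3
  read 'a': S3 --a--> S1
  read 'b': S1 --b--> S3
  read 'b': S3 --b--> S3
  read 'b': S3 --b--> S3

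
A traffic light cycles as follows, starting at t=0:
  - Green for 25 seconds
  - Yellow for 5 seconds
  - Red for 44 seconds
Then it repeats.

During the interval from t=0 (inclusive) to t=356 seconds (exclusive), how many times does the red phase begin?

Cycle = 25+5+44 = 74s
red phase starts at t = k*74 + 30 for k=0,1,2,...
Need k*74+30 < 356 → k < 4.405
k ∈ {0, ..., 4} → 5 starts

Answer: 5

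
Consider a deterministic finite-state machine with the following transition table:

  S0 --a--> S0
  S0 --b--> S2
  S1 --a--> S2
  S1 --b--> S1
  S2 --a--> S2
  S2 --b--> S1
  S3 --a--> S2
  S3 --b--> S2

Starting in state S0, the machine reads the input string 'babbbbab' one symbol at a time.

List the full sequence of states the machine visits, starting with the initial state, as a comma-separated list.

Answer: S0, S2, S2, S1, S1, S1, S1, S2, S1

Derivation:
Start: S0
  read 'b': S0 --b--> S2
  read 'a': S2 --a--> S2
  read 'b': S2 --b--> S1
  read 'b': S1 --b--> S1
  read 'b': S1 --b--> S1
  read 'b': S1 --b--> S1
  read 'a': S1 --a--> S2
  read 'b': S2 --b--> S1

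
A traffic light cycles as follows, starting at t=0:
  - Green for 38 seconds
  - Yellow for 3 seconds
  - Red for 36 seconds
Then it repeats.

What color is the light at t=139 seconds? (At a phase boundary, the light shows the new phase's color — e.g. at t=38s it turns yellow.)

Answer: red

Derivation:
Cycle length = 38 + 3 + 36 = 77s
t = 139, phase_t = 139 mod 77 = 62
62 >= 41 → RED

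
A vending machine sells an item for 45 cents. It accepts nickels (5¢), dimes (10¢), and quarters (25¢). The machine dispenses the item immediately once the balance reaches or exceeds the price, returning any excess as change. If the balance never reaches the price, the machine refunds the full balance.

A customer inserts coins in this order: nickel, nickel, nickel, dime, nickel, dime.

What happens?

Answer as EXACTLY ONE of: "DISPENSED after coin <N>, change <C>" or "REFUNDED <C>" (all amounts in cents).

Price: 45¢
Coin 1 (nickel, 5¢): balance = 5¢
Coin 2 (nickel, 5¢): balance = 10¢
Coin 3 (nickel, 5¢): balance = 15¢
Coin 4 (dime, 10¢): balance = 25¢
Coin 5 (nickel, 5¢): balance = 30¢
Coin 6 (dime, 10¢): balance = 40¢
All coins inserted, balance 40¢ < price 45¢ → REFUND 40¢

Answer: REFUNDED 40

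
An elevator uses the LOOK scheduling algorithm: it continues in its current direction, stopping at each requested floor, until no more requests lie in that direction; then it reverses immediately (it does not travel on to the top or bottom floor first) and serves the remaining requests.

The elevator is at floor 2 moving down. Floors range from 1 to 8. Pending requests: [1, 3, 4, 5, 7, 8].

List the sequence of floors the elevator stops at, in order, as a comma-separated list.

Answer: 1, 3, 4, 5, 7, 8

Derivation:
Current: 2, moving DOWN
Serve below first (descending): [1]
Then reverse, serve above (ascending): [3, 4, 5, 7, 8]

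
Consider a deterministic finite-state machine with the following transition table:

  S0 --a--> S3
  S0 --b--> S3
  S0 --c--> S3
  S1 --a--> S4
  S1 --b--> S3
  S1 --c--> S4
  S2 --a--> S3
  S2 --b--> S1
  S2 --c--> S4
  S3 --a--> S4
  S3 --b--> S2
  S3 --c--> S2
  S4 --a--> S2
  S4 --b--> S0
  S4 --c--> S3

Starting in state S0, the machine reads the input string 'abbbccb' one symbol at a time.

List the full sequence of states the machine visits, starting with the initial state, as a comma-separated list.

Start: S0
  read 'a': S0 --a--> S3
  read 'b': S3 --b--> S2
  read 'b': S2 --b--> S1
  read 'b': S1 --b--> S3
  read 'c': S3 --c--> S2
  read 'c': S2 --c--> S4
  read 'b': S4 --b--> S0

Answer: S0, S3, S2, S1, S3, S2, S4, S0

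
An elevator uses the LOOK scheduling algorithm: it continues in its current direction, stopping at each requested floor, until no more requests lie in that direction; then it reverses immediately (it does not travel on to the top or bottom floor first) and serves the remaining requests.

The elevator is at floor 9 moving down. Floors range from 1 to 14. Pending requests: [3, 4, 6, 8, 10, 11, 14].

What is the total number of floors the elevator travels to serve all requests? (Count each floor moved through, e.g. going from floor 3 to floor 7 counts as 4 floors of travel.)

Start at floor 9 moving down, LOOK stop order: [8, 6, 4, 3, 10, 11, 14]
  9 → 8: |8-9| = 1, total = 1
  8 → 6: |6-8| = 2, total = 3
  6 → 4: |4-6| = 2, total = 5
  4 → 3: |3-4| = 1, total = 6
  3 → 10: |10-3| = 7, total = 13
  10 → 11: |11-10| = 1, total = 14
  11 → 14: |14-11| = 3, total = 17

Answer: 17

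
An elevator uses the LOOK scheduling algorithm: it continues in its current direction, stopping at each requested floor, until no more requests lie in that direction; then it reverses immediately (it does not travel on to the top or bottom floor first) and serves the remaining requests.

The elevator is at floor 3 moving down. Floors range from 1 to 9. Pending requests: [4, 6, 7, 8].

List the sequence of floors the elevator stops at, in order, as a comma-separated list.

Answer: 4, 6, 7, 8

Derivation:
Current: 3, moving DOWN
Serve below first (descending): []
Then reverse, serve above (ascending): [4, 6, 7, 8]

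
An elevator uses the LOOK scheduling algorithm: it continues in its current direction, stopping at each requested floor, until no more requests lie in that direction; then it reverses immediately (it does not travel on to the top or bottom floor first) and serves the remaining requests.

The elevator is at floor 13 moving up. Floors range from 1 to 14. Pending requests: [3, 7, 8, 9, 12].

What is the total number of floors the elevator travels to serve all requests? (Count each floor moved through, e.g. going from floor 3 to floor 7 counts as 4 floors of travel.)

Start at floor 13 moving up, LOOK stop order: [12, 9, 8, 7, 3]
  13 → 12: |12-13| = 1, total = 1
  12 → 9: |9-12| = 3, total = 4
  9 → 8: |8-9| = 1, total = 5
  8 → 7: |7-8| = 1, total = 6
  7 → 3: |3-7| = 4, total = 10

Answer: 10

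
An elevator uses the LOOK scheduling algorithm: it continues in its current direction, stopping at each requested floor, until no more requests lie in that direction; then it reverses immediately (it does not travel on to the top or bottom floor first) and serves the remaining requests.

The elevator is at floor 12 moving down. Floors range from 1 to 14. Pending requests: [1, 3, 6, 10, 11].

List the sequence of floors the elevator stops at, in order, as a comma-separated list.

Current: 12, moving DOWN
Serve below first (descending): [11, 10, 6, 3, 1]
Then reverse, serve above (ascending): []

Answer: 11, 10, 6, 3, 1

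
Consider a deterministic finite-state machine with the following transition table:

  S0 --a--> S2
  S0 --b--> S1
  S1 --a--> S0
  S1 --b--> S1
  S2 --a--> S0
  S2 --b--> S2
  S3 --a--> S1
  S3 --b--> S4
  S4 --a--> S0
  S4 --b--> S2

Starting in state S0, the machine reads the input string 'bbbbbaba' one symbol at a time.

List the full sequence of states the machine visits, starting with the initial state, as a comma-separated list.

Answer: S0, S1, S1, S1, S1, S1, S0, S1, S0

Derivation:
Start: S0
  read 'b': S0 --b--> S1
  read 'b': S1 --b--> S1
  read 'b': S1 --b--> S1
  read 'b': S1 --b--> S1
  read 'b': S1 --b--> S1
  read 'a': S1 --a--> S0
  read 'b': S0 --b--> S1
  read 'a': S1 --a--> S0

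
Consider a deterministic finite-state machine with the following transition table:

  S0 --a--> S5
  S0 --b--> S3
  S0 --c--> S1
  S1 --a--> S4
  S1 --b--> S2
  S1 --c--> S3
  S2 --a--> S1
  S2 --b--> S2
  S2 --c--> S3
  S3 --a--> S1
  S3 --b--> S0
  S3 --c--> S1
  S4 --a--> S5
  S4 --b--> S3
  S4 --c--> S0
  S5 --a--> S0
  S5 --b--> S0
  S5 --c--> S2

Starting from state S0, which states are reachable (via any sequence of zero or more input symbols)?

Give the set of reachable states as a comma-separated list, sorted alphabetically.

BFS from S0:
  visit S0: S0--a-->S5 (new), S0--b-->S3 (new), S0--c-->S1 (new)
  visit S5: S5--a-->S0 (seen), S5--b-->S0 (seen), S5--c-->S2 (new)
  visit S3: S3--a-->S1 (seen), S3--b-->S0 (seen), S3--c-->S1 (seen)
  visit S1: S1--a-->S4 (new), S1--b-->S2 (seen), S1--c-->S3 (seen)
  visit S2: S2--a-->S1 (seen), S2--b-->S2 (seen), S2--c-->S3 (seen)
  visit S4: S4--a-->S5 (seen), S4--b-->S3 (seen), S4--c-->S0 (seen)

Answer: S0, S1, S2, S3, S4, S5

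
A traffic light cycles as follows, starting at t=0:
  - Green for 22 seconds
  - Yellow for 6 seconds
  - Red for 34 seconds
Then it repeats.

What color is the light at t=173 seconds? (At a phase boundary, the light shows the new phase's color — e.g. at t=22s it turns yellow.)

Answer: red

Derivation:
Cycle length = 22 + 6 + 34 = 62s
t = 173, phase_t = 173 mod 62 = 49
49 >= 28 → RED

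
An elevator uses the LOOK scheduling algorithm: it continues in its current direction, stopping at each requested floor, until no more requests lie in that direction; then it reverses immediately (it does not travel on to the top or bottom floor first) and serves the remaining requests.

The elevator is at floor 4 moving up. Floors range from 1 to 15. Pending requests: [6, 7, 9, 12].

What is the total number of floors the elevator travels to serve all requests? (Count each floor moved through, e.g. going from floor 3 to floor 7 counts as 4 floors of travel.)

Answer: 8

Derivation:
Start at floor 4 moving up, LOOK stop order: [6, 7, 9, 12]
  4 → 6: |6-4| = 2, total = 2
  6 → 7: |7-6| = 1, total = 3
  7 → 9: |9-7| = 2, total = 5
  9 → 12: |12-9| = 3, total = 8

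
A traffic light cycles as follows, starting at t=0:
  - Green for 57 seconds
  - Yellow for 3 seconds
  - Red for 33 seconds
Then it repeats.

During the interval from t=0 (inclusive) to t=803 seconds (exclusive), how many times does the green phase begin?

Cycle = 57+3+33 = 93s
green phase starts at t = k*93 + 0 for k=0,1,2,...
Need k*93+0 < 803 → k < 8.634
k ∈ {0, ..., 8} → 9 starts

Answer: 9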